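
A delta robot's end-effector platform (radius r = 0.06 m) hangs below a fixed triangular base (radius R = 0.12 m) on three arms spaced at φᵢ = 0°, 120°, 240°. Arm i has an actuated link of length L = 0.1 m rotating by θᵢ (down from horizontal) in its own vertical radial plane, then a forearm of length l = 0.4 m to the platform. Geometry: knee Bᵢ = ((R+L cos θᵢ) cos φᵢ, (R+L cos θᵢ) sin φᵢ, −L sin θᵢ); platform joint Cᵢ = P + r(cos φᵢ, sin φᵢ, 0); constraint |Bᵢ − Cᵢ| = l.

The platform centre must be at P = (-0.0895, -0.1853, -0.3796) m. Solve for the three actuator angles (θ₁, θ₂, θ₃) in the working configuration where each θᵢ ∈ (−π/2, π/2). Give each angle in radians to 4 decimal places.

φ1=0.0° → target in arm frame (-0.0895, -0.1853)
  A=0.1495, B=-0.3796, C=(l²−L²−A²−y'²−z²)/(2L)=-0.2539
  γ=atan2(-0.3796,0.1495)=-1.1956;  ψ=arccos(-0.6224)=2.2426;  θ1=γ+ψ≈1.0469
rotate P by −φ2: (-0.1157, 0.1702, -0.3796)
  A=0.1757, B=-0.3796, C=(l²−L²−A²−y'²−z²)/(2L)=-0.2696
  γ=atan2(-0.3796,0.1757)=-1.1373;  ψ=arccos(-0.6446)=2.2713;  θ2=γ+ψ≈1.1341
φ3=240.0° → target in arm frame (0.2052, 0.0151)
  e−x'=-0.1452;  (l²−L²−(e−x')²−y'²−z²)/2L = -0.0771
  √(A²+B²)=0.4064;  θ3 = -1.9362+1.7616 ≈ -0.1746

θ₁ = 1.0469, θ₂ = 1.1341, θ₃ = -0.1746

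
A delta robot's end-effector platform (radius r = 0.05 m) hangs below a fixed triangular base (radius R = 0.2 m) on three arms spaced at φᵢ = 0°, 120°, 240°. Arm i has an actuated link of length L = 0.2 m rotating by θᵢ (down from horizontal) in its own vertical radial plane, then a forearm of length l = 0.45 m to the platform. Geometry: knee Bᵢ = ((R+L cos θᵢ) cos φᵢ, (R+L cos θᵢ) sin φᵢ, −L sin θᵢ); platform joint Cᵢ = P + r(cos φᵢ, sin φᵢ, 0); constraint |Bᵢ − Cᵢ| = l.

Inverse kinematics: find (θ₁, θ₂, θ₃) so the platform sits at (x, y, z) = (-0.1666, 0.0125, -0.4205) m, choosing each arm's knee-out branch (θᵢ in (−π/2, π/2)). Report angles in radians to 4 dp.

arm 1 (φ=0.0°): x'=-0.1666, y'=0.0125
  A cos θ + B sin θ = C:  0.3166·cos θ + -0.4205·sin θ = -0.2868
  γ=atan2(-0.4205,0.3166)=-0.9254;  ψ=arccos(-0.5448)=2.1470;  θ1=γ+ψ≈1.2216
rotate P by −φ2: (0.0941, 0.1380, -0.4205)
  A=0.0559, B=-0.4205, C=(l²−L²−A²−y'²−z²)/(2L)=-0.0912
  γ=atan2(-0.4205,0.0559)=-1.4387;  ψ=arccos(-0.2151)=1.7876;  θ2=γ+ψ≈0.3489
φ3=240.0° → target in arm frame (0.0725, -0.1505)
  A=0.0775, B=-0.4205, C=(l²−L²−A²−y'²−z²)/(2L)=-0.1075
  γ=atan2(-0.4205,0.0775)=-1.3885;  ψ=arccos(-0.2514)=1.8249;  θ3=γ+ψ≈0.4364

θ₁ = 1.2216, θ₂ = 0.3489, θ₃ = 0.4364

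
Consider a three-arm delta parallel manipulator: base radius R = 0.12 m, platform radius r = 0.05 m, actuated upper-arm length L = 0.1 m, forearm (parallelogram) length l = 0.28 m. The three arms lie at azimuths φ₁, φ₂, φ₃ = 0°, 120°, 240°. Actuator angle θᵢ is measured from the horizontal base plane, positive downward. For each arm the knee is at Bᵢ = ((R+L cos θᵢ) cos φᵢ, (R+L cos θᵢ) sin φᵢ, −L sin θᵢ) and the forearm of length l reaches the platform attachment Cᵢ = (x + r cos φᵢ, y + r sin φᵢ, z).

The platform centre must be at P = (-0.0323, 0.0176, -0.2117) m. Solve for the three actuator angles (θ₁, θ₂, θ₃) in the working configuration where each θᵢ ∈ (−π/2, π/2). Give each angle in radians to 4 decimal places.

θ₁ = 0.1743, θ₂ = -0.3487, θ₃ = -0.0873

rotate P by −φ1: (-0.0323, 0.0176, -0.2117)
  e−x'=0.1023;  (l²−L²−(e−x')²−y'²−z²)/2L = 0.0640
  θ1 = atan2(B,A) + arccos(C/0.2351) = 0.1743
φ2=120.0° → target in arm frame (0.0314, 0.0192)
  A cos θ + B sin θ = C:  0.0386·cos θ + -0.2117·sin θ = 0.1086
  θ2 = atan2(B,A) + arccos(C/0.2152) = -0.3487
arm 3 (φ=240.0°): x'=0.0009, y'=-0.0368
  e−x'=0.0691;  (l²−L²−(e−x')²−y'²−z²)/2L = 0.0873
  √(A²+B²)=0.2227;  θ3 = -1.2553+1.1680 ≈ -0.0873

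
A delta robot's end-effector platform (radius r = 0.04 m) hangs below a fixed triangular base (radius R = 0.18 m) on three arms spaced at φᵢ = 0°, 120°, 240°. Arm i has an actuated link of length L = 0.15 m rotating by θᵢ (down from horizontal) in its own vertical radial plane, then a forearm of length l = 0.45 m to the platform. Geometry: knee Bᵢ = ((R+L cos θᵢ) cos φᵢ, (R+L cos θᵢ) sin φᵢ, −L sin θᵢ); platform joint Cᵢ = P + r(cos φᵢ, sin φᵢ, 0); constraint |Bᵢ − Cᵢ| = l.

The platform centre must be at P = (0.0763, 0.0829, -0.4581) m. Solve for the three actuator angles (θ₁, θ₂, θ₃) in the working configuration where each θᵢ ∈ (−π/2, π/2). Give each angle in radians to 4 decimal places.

θ₁ = 0.4365, θ₂ = 0.6112, θ₃ = 1.1350

arm 1 (φ=0.0°): x'=0.0763, y'=0.0829
  A=0.0637, B=-0.4581, C=(l²−L²−A²−y'²−z²)/(2L)=-0.1360
  θ1 = atan2(B,A) + arccos(C/0.4625) = 0.4365
rotate P by −φ2: (0.0336, -0.1075, -0.4581)
  A=0.1064, B=-0.4581, C=(l²−L²−A²−y'²−z²)/(2L)=-0.1758
  √(A²+B²)=0.4703;  θ2 = -1.3427+1.9538 ≈ 0.6112
arm 3 (φ=240.0°): x'=-0.1099, y'=0.0246
  e−x'=0.2499;  (l²−L²−(e−x')²−y'²−z²)/2L = -0.3098
  γ=atan2(-0.4581,0.2499)=-1.0713;  ψ=arccos(-0.5936)=2.2063;  θ3=γ+ψ≈1.1350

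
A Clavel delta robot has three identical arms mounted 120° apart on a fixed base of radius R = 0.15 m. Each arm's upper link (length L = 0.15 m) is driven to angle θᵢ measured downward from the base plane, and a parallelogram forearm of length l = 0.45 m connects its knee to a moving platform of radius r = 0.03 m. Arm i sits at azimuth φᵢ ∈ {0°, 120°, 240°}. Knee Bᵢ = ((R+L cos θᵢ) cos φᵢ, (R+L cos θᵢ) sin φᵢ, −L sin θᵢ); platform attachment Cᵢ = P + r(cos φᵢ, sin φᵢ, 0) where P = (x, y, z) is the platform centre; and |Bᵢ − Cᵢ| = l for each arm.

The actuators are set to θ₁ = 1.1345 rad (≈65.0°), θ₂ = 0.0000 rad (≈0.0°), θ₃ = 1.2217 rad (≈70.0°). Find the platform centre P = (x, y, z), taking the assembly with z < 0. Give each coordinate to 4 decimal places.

(-0.0876, 0.1837, -0.4447)

centre 1 = (0.1834·cos0.0°, 0.1834·sin0.0°, -0.1359) = (0.1834, 0.0000, -0.1359)
centre 2 = (0.2700·cos120.0°, 0.2700·sin120.0°, 0.0000) = (-0.1350, 0.2338, 0.0000)
φ3=240.0°: virtual centre (-0.0857, -0.1484, -0.1410), radius l
|centre ₂|²−|centre ₁|² = 0.0208;  |centre ₃|²−|centre ₁|² = -0.0029
[-0.6368 0.4677 0.2719]·P = 0.0208;  [-0.5381 -0.2967 -0.0100]·P = -0.0029
det = 0.4406;  x = -0.0109+0.1725z,  y = 0.0296+-0.3465z
into |P−centre ₁|² = l²: 1.1498z² + 0.1844z + -0.1454 = 0;  Δ = 0.7027;  z = -0.4447 or 0.2843 → z<0 root = -0.4447
x = -0.0876, y = 0.1837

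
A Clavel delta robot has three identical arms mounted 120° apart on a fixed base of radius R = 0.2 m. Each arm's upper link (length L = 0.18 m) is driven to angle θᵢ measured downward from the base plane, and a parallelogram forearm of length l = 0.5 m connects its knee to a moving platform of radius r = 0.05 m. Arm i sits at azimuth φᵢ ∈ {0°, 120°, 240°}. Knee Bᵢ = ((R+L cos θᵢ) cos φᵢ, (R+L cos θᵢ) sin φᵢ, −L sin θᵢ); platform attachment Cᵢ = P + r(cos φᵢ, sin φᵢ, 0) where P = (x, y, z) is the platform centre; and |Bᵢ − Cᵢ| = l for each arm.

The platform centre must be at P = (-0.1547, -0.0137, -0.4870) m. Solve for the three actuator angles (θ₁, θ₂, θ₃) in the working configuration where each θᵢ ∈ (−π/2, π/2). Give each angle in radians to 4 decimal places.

θ₁ = 1.1348, θ₂ = 0.4365, θ₃ = 0.3492

φ1=0.0° → target in arm frame (-0.1547, -0.0137)
  A=0.3047, B=-0.4870, C=(l²−L²−A²−y'²−z²)/(2L)=-0.3128
  θ1 = atan2(B,A) + arccos(C/0.5745) = 1.1348
rotate P by −φ2: (0.0655, 0.1408, -0.4870)
  A cos θ + B sin θ = C:  0.0845·cos θ + -0.4870·sin θ = -0.1293
  γ=atan2(-0.4870,0.0845)=-1.3990;  ψ=arccos(-0.2616)=1.8354;  θ2=γ+ψ≈0.4365
rotate P by −φ3: (0.0892, -0.1271, -0.4870)
  A cos θ + B sin θ = C:  0.0608·cos θ + -0.4870·sin θ = -0.1095
  θ3 = atan2(B,A) + arccos(C/0.4908) = 0.3492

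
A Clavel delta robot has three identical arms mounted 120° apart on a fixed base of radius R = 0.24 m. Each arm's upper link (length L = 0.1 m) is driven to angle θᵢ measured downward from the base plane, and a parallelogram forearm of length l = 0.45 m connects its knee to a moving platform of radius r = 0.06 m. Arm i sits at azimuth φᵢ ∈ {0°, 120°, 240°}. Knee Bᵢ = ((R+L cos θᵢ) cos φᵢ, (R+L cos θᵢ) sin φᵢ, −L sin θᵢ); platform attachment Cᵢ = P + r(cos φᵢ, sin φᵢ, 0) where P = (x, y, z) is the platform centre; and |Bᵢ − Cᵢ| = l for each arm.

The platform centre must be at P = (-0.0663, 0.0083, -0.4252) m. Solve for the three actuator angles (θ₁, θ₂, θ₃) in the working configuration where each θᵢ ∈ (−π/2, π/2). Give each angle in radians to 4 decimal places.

rotate P by −φ1: (-0.0663, 0.0083, -0.4252)
  A cos θ + B sin θ = C:  0.2463·cos θ + -0.4252·sin θ = -0.2451
  γ=atan2(-0.4252,0.2463)=-1.0458;  ψ=arccos(-0.4989)=2.0931;  θ1=γ+ψ≈1.0473
arm 2 (φ=120.0°): x'=0.0403, y'=0.0533
  A cos θ + B sin θ = C:  0.1397·cos θ + -0.4252·sin θ = -0.0532
  θ2 = atan2(B,A) + arccos(C/0.4475) = 0.4365
φ3=240.0° → target in arm frame (0.0260, -0.0616)
  A=0.1540, B=-0.4252, C=(l²−L²−A²−y'²−z²)/(2L)=-0.0791
  √(A²+B²)=0.4522;  θ3 = -1.2232+1.7465 ≈ 0.5233

θ₁ = 1.0473, θ₂ = 0.4365, θ₃ = 0.5233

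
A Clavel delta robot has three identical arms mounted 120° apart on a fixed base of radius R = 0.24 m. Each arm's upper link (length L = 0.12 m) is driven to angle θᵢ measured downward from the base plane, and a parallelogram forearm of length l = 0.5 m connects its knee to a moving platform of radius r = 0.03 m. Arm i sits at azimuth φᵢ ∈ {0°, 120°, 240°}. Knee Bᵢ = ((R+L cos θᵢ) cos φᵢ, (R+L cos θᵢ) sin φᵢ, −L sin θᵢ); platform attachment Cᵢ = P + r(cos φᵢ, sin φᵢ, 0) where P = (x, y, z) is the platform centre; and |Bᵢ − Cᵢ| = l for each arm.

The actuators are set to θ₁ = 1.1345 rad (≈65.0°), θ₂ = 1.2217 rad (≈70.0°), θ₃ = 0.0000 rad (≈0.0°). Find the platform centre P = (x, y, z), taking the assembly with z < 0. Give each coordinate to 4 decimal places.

(-0.0643, -0.1321, -0.4650)

arm 1 at φ=0.0°: ρ1 = 0.2607;  S1 = (0.2607, 0.0000, -0.1088)
φ2=120.0°: virtual centre (-0.1255, 0.2174, -0.1128), radius l
φ3=240.0°: virtual centre (-0.1650, -0.2858, 0.0000), radius l
subtract pairs → two planes through P
[-0.7725 0.4348 -0.0080]·P = -0.0041;  [-0.8514 -0.5716 0.2175]·P = 0.0291
Cramer: x(z) = -0.0127+0.1109z;  y(z) = -0.0320+0.2154z
sphere 1 gives Az²+Bz+C=0 with A=1.0587, B=0.1431, C=-0.1624;  B²−4AC=0.7081;  roots -0.4650, 0.3298;  negative root z = -0.4650
x = -0.0643, y = -0.1321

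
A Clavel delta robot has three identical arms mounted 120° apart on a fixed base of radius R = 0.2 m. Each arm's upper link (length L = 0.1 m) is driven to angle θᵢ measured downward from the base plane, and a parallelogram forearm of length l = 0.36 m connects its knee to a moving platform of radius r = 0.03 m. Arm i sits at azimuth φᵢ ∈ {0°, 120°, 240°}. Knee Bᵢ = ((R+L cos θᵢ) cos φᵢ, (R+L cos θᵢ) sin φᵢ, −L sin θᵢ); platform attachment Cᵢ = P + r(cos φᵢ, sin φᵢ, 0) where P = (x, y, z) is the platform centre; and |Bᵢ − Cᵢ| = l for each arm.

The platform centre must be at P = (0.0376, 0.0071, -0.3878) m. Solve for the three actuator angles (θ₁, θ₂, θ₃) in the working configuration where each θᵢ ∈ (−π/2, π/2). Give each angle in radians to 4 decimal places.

θ₁ = 0.9603, θ₂ = 1.3089, θ₃ = 1.3967

rotate P by −φ1: (0.0376, 0.0071, -0.3878)
  A=0.1324, B=-0.3878, C=(l²−L²−A²−y'²−z²)/(2L)=-0.2418
  γ=atan2(-0.3878,0.1324)=-1.2418;  ψ=arccos(-0.5902)=2.2021;  θ1=γ+ψ≈0.9603
φ2=120.0° → target in arm frame (-0.0127, -0.0361)
  e−x'=0.1827;  (l²−L²−(e−x')²−y'²−z²)/2L = -0.3273
  θ2 = atan2(B,A) + arccos(C/0.4287) = 1.3089
arm 3 (φ=240.0°): x'=-0.0249, y'=0.0290
  A cos θ + B sin θ = C:  0.1949·cos θ + -0.3878·sin θ = -0.3482
  √(A²+B²)=0.4340;  θ3 = -1.1050+2.5017 ≈ 1.3967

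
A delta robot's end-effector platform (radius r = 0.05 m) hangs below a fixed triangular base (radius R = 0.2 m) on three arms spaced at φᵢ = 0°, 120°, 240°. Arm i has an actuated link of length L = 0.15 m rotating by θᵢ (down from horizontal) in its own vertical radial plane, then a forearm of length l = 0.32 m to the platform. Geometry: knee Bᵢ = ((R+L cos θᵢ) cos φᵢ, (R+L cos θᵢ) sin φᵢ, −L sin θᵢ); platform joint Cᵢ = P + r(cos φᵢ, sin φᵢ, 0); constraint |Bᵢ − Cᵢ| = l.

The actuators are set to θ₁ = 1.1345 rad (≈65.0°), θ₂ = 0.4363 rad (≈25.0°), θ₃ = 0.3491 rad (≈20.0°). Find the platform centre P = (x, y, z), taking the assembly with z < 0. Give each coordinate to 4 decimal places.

(-0.0861, -0.0071, -0.2485)

centre 1 = (0.2134·cos0.0°, 0.2134·sin0.0°, -0.1359) = (0.2134, 0.0000, -0.1359)
arm 2 at φ=120.0°: (R−r)+L cos θ2 = 0.2859;  centre 2 = (-0.1430, 0.2476, -0.0634)
centre 3 = (0.2910·cos240.0°, 0.2910·sin240.0°, -0.0513) = (-0.1455, -0.2520, -0.0513)
eliminate P² terms by subtracting sphere 1 from 2 and 3
[-0.7127 0.4953 0.1451]·P = 0.0218;  [-0.7177 -0.5039 0.1693]·P = 0.0233
det = 0.7146;  x = -0.0315+0.2197z,  y = -0.0013+0.0231z
quadratic in z: (1.0488)z²+(0.1643)z+(-0.0240)=0, √Δ=0.3571 → z ∈ {-0.2485, 0.0919}; z = -0.2485 (taking z<0)
x = -0.0861, y = -0.0071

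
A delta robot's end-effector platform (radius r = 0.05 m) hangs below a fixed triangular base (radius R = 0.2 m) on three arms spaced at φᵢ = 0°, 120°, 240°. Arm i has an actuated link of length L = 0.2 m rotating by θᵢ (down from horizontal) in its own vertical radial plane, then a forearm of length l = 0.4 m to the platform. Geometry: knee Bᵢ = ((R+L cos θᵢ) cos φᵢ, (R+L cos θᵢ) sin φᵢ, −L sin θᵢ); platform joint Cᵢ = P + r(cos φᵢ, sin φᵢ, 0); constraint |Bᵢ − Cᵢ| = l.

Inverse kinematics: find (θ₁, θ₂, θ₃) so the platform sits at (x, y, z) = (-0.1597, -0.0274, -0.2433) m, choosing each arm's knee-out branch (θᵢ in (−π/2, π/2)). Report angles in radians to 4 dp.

arm 1 (φ=0.0°): x'=-0.1597, y'=-0.0274
  A cos θ + B sin θ = C:  0.3097·cos θ + -0.2433·sin θ = -0.0896
  γ=atan2(-0.2433,0.3097)=-0.6659;  ψ=arccos(-0.2276)=1.8004;  θ1=γ+ψ≈1.1345
rotate P by −φ2: (0.0561, 0.1520, -0.2433)
  A cos θ + B sin θ = C:  0.0939·cos θ + -0.2433·sin θ = 0.0722
  √(A²+B²)=0.2608;  θ2 = -1.2025+1.2902 ≈ 0.0877
arm 3 (φ=240.0°): x'=0.1036, y'=-0.1246
  A cos θ + B sin θ = C:  0.0464·cos θ + -0.2433·sin θ = 0.1078
  √(A²+B²)=0.2477;  θ3 = -1.3823+1.1205 ≈ -0.2618

θ₁ = 1.1345, θ₂ = 0.0877, θ₃ = -0.2618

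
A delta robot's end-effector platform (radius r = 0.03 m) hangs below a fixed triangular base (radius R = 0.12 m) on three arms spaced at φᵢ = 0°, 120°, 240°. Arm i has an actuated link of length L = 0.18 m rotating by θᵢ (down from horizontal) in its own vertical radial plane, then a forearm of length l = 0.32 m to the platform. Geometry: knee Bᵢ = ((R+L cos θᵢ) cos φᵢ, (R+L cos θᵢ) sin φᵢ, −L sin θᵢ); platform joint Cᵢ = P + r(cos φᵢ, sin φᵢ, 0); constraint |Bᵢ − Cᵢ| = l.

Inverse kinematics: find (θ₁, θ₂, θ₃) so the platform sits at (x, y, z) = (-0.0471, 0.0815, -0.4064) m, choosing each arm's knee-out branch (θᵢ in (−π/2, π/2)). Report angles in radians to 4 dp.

arm 1 (φ=0.0°): x'=-0.0471, y'=0.0815
  e−x'=0.1371;  (l²−L²−(e−x')²−y'²−z²)/2L = -0.3350
  √(A²+B²)=0.4289;  θ1 = -1.2454+2.4672 ≈ 1.2217
φ2=120.0° → target in arm frame (0.0941, 0.0000)
  A=-0.0041, B=-0.4064, C=(l²−L²−A²−y'²−z²)/(2L)=-0.2644
  √(A²+B²)=0.4064;  θ2 = -1.5810+2.2791 ≈ 0.6981
arm 3 (φ=240.0°): x'=-0.0470, y'=-0.0815
  A=0.1370, B=-0.4064, C=(l²−L²−A²−y'²−z²)/(2L)=-0.3350
  θ3 = atan2(B,A) + arccos(C/0.4289) = 1.2215

θ₁ = 1.2217, θ₂ = 0.6981, θ₃ = 1.2215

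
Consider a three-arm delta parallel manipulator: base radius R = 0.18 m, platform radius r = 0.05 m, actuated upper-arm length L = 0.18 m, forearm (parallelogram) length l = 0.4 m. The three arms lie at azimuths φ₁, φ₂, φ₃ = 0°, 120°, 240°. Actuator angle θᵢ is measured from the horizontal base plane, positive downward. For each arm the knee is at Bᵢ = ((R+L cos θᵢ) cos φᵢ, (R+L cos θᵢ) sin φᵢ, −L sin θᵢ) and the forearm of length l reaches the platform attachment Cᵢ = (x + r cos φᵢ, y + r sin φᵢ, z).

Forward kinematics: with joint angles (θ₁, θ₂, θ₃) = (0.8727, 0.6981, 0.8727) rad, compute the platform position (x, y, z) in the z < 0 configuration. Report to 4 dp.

(-0.0162, 0.0280, -0.4390)

O1 = (0.2457·cos0.0°, 0.2457·sin0.0°, -0.1379) = (0.2457, 0.0000, -0.1379)
O2 = (0.2679·cos120.0°, 0.2679·sin120.0°, -0.1157) = (-0.1339, 0.2320, -0.1157)
O3 = (0.2457·cos240.0°, 0.2457·sin240.0°, -0.1379) = (-0.1228, -0.2128, -0.1379)
subtract pairs → two planes through P
[-0.7593 0.4640 0.0444]·P = 0.0058;  [-0.7371 -0.4256 0.0000]·P = 0.0000
Cramer: x(z) = -0.0037+0.0284z;  y(z) = 0.0064-0.0492z
sphere 1 gives Az²+Bz+C=0 with A=1.0032, B=0.2610, C=-0.0787;  B²−4AC=0.3841;  roots -0.4390, 0.1788;  negative root z = -0.4390
x = -0.0162, y = 0.0280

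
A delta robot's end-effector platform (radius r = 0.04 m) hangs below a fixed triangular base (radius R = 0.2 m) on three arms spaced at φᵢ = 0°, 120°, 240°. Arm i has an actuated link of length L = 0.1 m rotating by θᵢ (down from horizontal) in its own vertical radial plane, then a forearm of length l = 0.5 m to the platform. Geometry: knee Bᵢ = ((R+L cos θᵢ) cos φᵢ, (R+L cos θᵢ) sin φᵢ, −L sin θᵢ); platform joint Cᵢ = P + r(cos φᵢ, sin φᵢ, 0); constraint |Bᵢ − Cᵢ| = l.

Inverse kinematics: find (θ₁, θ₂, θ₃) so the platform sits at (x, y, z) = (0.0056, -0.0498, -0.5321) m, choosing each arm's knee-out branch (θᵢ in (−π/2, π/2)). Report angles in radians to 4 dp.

arm 1 (φ=0.0°): x'=0.0056, y'=-0.0498
  A cos θ + B sin θ = C:  0.1544·cos θ + -0.5321·sin θ = -0.3472
  γ=atan2(-0.5321,0.1544)=-1.2884;  ψ=arccos(-0.6267)=2.2482;  θ1=γ+ψ≈0.9598
arm 2 (φ=120.0°): x'=-0.0459, y'=0.0201
  A=0.2059, B=-0.5321, C=(l²−L²−A²−y'²−z²)/(2L)=-0.4297
  θ2 = atan2(B,A) + arccos(C/0.5706) = 1.2220
φ3=240.0° → target in arm frame (0.0403, 0.0297)
  e−x'=0.1197;  (l²−L²−(e−x')²−y'²−z²)/2L = -0.2917
  θ3 = atan2(B,A) + arccos(C/0.5454) = 0.7855

θ₁ = 0.9598, θ₂ = 1.2220, θ₃ = 0.7855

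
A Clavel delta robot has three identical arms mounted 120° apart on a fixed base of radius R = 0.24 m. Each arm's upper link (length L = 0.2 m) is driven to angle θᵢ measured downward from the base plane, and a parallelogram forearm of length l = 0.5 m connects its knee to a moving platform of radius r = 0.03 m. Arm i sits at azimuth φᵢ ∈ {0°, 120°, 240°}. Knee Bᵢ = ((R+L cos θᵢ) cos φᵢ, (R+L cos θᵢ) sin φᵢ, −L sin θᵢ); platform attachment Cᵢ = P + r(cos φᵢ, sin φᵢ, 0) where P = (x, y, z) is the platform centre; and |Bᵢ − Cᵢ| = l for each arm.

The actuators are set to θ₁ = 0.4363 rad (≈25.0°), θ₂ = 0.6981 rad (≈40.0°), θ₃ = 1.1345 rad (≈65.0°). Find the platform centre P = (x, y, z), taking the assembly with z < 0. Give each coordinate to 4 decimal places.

S1 = (0.3913·cos0.0°, 0.3913·sin0.0°, -0.0845) = (0.3913, 0.0000, -0.0845)
arm 2 at φ=120.0°: e+L cos θ2 = 0.3632;  S2 = (-0.1816, 0.3146, -0.1286)
arm 3 at φ=240.0°: e+L cos θ3 = 0.2945;  S3 = (-0.1473, -0.2551, -0.1813)
eliminate P² terms by subtracting sphere 1 from 2 and 3
[-1.1457 0.6291 -0.0881]·P = -0.0118;  [-1.0770 -0.5101 -0.1935]·P = -0.0406
Cramer: x(z) = 0.0250-0.1321z;  y(z) = 0.0268-0.1005z
into |P−S₁|² = l²: 1.0275z² + 0.2604z + -0.1080 = 0;  Δ = 0.5117;  z = -0.4748 or 0.2214 → z<0 root = -0.4748
x = 0.0877, y = 0.0746

(0.0877, 0.0746, -0.4748)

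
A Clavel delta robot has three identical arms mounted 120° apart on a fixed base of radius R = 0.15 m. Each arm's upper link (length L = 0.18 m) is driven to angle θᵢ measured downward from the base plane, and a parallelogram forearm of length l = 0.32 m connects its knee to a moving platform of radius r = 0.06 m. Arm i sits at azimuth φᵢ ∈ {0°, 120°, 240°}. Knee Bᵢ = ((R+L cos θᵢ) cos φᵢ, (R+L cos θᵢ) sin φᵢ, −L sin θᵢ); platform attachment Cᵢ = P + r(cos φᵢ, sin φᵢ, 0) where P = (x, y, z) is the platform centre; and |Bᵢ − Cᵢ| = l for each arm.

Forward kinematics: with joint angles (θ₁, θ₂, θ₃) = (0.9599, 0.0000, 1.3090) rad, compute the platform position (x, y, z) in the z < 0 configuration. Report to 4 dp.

(-0.0296, 0.1748, -0.2963)

φ1=0.0°: virtual centre (0.1932, 0.0000, -0.1474), radius l
centre 2 = (0.2700·cos120.0°, 0.2700·sin120.0°, 0.0000) = (-0.1350, 0.2338, 0.0000)
centre 3 = (0.1366·cos240.0°, 0.1366·sin240.0°, -0.1739) = (-0.0683, -0.1183, -0.1739)
subtract pairs → two planes through P
plane₁₂: -0.6565x+0.4677y+0.2949z = 0.0138
Cramer: x(z) = 0.0038+0.1126z;  y(z) = 0.0348-0.4724z
quadratic in z: (1.2359)z²+(0.2193)z+(-0.0435)=0, √Δ=0.5132 → z ∈ {-0.2963, 0.1189}; z = -0.2963 (taking z<0)
x = -0.0296, y = 0.1748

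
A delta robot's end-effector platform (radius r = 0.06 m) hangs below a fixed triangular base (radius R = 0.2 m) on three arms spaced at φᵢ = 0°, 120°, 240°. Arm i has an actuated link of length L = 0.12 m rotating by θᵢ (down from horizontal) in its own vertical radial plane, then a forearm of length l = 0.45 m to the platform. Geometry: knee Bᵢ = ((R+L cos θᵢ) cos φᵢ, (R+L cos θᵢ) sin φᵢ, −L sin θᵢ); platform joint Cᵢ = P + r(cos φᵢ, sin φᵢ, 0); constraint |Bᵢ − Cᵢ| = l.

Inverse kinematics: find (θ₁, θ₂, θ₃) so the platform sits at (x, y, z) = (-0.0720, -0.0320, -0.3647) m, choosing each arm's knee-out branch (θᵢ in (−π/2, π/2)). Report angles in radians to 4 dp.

φ1=0.0° → target in arm frame (-0.0720, -0.0320)
  A=0.2120, B=-0.3647, C=(l²−L²−A²−y'²−z²)/(2L)=0.0380
  γ=atan2(-0.3647,0.2120)=-1.0442;  ψ=arccos(0.0901)=1.4805;  θ1=γ+ψ≈0.4363
rotate P by −φ2: (0.0083, 0.0784, -0.3647)
  e−x'=0.1317;  (l²−L²−(e−x')²−y'²−z²)/2L = 0.1317
  √(A²+B²)=0.3878;  θ2 = -1.2242+1.2243 ≈ 0.0001
φ3=240.0° → target in arm frame (0.0637, -0.0464)
  A=0.0763, B=-0.3647, C=(l²−L²−A²−y'²−z²)/(2L)=0.1964
  √(A²+B²)=0.3726;  θ3 = -1.3646+1.0157 ≈ -0.3489

θ₁ = 0.4363, θ₂ = 0.0001, θ₃ = -0.3489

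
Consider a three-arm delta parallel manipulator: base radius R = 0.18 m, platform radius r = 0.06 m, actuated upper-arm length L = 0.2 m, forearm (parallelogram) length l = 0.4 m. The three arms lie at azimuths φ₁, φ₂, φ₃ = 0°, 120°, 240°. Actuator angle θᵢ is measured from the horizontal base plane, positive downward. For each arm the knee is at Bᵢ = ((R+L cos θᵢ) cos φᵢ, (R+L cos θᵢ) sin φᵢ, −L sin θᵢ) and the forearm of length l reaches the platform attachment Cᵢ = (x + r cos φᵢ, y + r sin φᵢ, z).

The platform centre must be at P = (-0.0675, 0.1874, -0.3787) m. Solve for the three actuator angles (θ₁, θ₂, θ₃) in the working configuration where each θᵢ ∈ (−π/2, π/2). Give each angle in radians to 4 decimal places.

arm 1 (φ=0.0°): x'=-0.0675, y'=0.1874
  A cos θ + B sin θ = C:  0.1875·cos θ + -0.3787·sin θ = -0.2342
  θ1 = atan2(B,A) + arccos(C/0.4226) = 1.0472
rotate P by −φ2: (0.1960, -0.0352, -0.3787)
  e−x'=-0.0760;  (l²−L²−(e−x')²−y'²−z²)/2L = -0.0761
  θ2 = atan2(B,A) + arccos(C/0.3863) = 0.0001
rotate P by −φ3: (-0.1285, -0.1522, -0.3787)
  A cos θ + B sin θ = C:  0.2485·cos θ + -0.3787·sin θ = -0.2708
  θ3 = atan2(B,A) + arccos(C/0.4530) = 1.2217

θ₁ = 1.0472, θ₂ = 0.0001, θ₃ = 1.2217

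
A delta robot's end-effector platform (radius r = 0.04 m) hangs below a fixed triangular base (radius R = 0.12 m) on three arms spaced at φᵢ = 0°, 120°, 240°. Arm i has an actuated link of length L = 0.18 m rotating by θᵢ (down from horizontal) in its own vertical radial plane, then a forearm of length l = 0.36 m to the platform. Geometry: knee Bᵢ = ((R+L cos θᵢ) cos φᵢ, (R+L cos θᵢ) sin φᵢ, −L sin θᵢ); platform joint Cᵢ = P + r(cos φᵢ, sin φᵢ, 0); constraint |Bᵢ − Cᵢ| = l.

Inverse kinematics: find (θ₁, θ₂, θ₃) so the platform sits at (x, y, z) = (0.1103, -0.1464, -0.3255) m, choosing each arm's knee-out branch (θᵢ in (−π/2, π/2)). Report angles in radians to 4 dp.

φ1=0.0° → target in arm frame (0.1103, -0.1464)
  A cos θ + B sin θ = C:  -0.0303·cos θ + -0.3255·sin θ = -0.0864
  θ1 = atan2(B,A) + arccos(C/0.3269) = 0.1746
rotate P by −φ2: (-0.1819, -0.0223, -0.3255)
  A=0.2619, B=-0.3255, C=(l²−L²−A²−y'²−z²)/(2L)=-0.2163
  γ=atan2(-0.3255,0.2619)=-0.8932;  ψ=arccos(-0.5176)=2.1149;  θ2=γ+ψ≈1.2217
φ3=240.0° → target in arm frame (0.0716, 0.1687)
  A=0.0084, B=-0.3255, C=(l²−L²−A²−y'²−z²)/(2L)=-0.1036
  √(A²+B²)=0.3256;  θ3 = -1.5451+1.8945 ≈ 0.3494

θ₁ = 0.1746, θ₂ = 1.2217, θ₃ = 0.3494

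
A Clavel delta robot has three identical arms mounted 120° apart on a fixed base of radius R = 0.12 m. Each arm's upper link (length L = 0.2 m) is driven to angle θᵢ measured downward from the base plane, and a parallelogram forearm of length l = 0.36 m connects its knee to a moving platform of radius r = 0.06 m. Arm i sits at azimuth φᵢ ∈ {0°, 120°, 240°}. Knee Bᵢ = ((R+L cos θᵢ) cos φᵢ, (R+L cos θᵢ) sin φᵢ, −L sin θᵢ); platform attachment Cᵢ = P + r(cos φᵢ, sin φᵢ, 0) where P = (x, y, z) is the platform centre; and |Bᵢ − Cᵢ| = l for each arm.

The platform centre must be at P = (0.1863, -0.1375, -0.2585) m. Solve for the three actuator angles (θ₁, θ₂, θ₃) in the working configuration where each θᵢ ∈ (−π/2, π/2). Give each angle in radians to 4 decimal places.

θ₁ = -0.3493, θ₂ = 1.2216, θ₃ = 0.4361

arm 1 (φ=0.0°): x'=0.1863, y'=-0.1375
  A cos θ + B sin θ = C:  -0.1263·cos θ + -0.2585·sin θ = -0.0302
  γ=atan2(-0.2585,-0.1263)=-2.0253;  ψ=arccos(-0.1050)=1.6760;  θ1=γ+ψ≈-0.3493
φ2=120.0° → target in arm frame (-0.2122, -0.0926)
  A=0.2722, B=-0.2585, C=(l²−L²−A²−y'²−z²)/(2L)=-0.1498
  θ2 = atan2(B,A) + arccos(C/0.3754) = 1.2216
φ3=240.0° → target in arm frame (0.0259, 0.2301)
  e−x'=0.0341;  (l²−L²−(e−x')²−y'²−z²)/2L = -0.0783
  √(A²+B²)=0.2607;  θ3 = -1.4397+1.8759 ≈ 0.4361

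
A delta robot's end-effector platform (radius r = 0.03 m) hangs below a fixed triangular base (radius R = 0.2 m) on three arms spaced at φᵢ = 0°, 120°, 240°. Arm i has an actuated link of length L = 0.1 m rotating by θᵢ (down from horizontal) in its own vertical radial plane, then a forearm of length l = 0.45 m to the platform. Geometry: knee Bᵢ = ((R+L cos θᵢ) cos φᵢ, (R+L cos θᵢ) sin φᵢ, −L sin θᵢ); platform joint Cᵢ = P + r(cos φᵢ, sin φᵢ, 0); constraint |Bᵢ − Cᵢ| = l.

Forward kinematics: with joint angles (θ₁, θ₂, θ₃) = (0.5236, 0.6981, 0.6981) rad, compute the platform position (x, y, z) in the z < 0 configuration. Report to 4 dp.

φ1=0.0°: virtual centre (0.2566, 0.0000, -0.0500), radius l
centre 2 = (0.2466·cos120.0°, 0.2466·sin120.0°, -0.0643) = (-0.1233, 0.2136, -0.0643)
φ3=240.0°: virtual centre (-0.1233, -0.2136, -0.0643), radius l
eliminate P² terms by subtracting sphere 1 from 2 and 3
plane₁₂: -0.7598x+0.4271y+-0.0286z = -0.0034
Cramer: x(z) = 0.0045-0.0376z;  y(z) = 0.0000+0.0000z
sphere 1 gives Az²+Bz+C=0 with A=1.0014, B=0.1189, C=-0.1364;  B²−4AC=0.5606;  roots -0.4332, 0.3145;  negative root z = -0.4332
x = 0.0208, y = 0.0000

(0.0208, 0.0000, -0.4332)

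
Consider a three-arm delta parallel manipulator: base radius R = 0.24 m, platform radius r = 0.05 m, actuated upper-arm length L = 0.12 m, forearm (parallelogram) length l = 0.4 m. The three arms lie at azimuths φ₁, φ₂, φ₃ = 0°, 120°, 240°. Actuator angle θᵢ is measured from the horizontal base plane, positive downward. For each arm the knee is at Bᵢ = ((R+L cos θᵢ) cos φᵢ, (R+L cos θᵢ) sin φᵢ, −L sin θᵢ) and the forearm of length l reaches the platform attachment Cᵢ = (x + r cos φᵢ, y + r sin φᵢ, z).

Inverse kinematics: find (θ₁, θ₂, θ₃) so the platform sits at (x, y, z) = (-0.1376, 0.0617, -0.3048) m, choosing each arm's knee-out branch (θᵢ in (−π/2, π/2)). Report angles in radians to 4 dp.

arm 1 (φ=0.0°): x'=-0.1376, y'=0.0617
  e−x'=0.3276;  (l²−L²−(e−x')²−y'²−z²)/2L = -0.2435
  √(A²+B²)=0.4475;  θ1 = -0.7494+2.1461 ≈ 1.3968
arm 2 (φ=120.0°): x'=0.1222, y'=0.0883
  e−x'=0.0678;  (l²−L²−(e−x')²−y'²−z²)/2L = 0.1679
  γ=atan2(-0.3048,0.0678)=-1.3520;  ψ=arccos(0.5378)=1.0029;  θ2=γ+ψ≈-0.3491
arm 3 (φ=240.0°): x'=0.0154, y'=-0.1500
  A cos θ + B sin θ = C:  0.1746·cos θ + -0.3048·sin θ = -0.0013
  γ=atan2(-0.3048,0.1746)=-1.0505;  ψ=arccos(-0.0036)=1.5744;  θ3=γ+ψ≈0.5239

θ₁ = 1.3968, θ₂ = -0.3491, θ₃ = 0.5239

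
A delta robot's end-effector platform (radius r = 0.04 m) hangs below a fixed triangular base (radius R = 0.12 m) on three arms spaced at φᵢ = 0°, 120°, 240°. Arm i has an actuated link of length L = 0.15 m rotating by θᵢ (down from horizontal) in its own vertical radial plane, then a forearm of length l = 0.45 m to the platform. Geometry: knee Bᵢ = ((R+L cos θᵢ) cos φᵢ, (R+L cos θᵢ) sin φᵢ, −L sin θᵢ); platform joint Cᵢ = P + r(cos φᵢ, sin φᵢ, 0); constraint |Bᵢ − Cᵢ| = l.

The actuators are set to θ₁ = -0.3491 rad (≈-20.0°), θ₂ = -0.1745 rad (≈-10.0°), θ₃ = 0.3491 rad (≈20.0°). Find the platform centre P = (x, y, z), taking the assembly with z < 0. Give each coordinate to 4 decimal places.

centre 1 = (0.2210·cos0.0°, 0.2210·sin0.0°, 0.0513) = (0.2210, 0.0000, 0.0513)
φ2=120.0°: virtual centre (-0.1139, 0.1972, 0.0260), radius l
φ3=240.0°: virtual centre (-0.1105, -0.1914, -0.0513), radius l
subtract pairs → two planes through P
linear system: -0.6696x+0.3944y = 0.0011−-0.0505z; -0.6629x+-0.3827y = 0.0000−-0.2052z
det = 0.5177;  x = -0.0008+-0.1937z,  y = 0.0014+-0.2008z
quadratic in z: (1.0778)z²+(-0.0173)z+(-0.1507)=0, √Δ=0.8062 → z ∈ {-0.3660, 0.3820}; z = -0.3660 (taking z<0)
x = 0.0701, y = 0.0749

(0.0701, 0.0749, -0.3660)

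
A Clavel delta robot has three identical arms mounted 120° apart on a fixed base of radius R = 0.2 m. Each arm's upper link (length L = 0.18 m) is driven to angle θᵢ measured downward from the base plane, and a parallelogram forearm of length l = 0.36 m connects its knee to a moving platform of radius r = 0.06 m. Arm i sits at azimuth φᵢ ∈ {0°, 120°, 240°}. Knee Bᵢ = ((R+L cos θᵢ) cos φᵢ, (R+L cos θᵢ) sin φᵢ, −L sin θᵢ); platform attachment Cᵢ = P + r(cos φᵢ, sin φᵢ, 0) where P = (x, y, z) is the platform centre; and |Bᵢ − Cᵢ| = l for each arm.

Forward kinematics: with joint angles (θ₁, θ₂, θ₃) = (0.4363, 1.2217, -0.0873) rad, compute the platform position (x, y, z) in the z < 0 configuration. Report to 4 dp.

arm 1 at φ=0.0°: ρ1 = 0.3031;  S1 = (0.3031, 0.0000, -0.0761)
S2 = (0.2016·cos120.0°, 0.2016·sin120.0°, -0.1691) = (-0.1008, 0.1746, -0.1691)
arm 3 at φ=240.0°: ρ3 = 0.3193;  S3 = (-0.1597, -0.2765, 0.0157)
|S₂|²−|S₁|² = -0.0284;  |S₃|²−|S₁|² = 0.0045
plane₁₂: -0.8078x+0.3491y+-0.1862z = -0.0284
det = 0.7699;  x = 0.0184+-0.0505z,  y = -0.0389+0.4163z
sphere 1 gives Az²+Bz+C=0 with A=1.1759, B=0.1485, C=-0.0412;  B²−4AC=0.2159;  roots -0.2607, 0.1344;  negative root z = -0.2607
x = 0.0315, y = -0.1475

(0.0315, -0.1475, -0.2607)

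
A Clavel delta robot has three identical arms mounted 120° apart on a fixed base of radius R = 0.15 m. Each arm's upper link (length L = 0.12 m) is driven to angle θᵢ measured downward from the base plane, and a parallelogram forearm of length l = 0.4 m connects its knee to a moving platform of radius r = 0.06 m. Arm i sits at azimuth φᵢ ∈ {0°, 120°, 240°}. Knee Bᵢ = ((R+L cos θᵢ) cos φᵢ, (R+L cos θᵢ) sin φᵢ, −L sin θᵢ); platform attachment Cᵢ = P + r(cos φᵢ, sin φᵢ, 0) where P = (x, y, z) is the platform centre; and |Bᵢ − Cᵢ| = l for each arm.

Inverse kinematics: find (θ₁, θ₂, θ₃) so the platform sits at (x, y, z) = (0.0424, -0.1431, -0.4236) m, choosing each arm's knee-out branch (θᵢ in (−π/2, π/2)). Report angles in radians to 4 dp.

θ₁ = 0.6979, θ₂ = 1.3965, θ₃ = 0.4362

rotate P by −φ1: (0.0424, -0.1431, -0.4236)
  e−x'=0.0476;  (l²−L²−(e−x')²−y'²−z²)/2L = -0.2358
  γ=atan2(-0.4236,0.0476)=-1.4589;  ψ=arccos(-0.5531)=2.1568;  θ1=γ+ψ≈0.6979
rotate P by −φ2: (-0.1451, 0.0348, -0.4236)
  A=0.2351, B=-0.4236, C=(l²−L²−A²−y'²−z²)/(2L)=-0.3764
  √(A²+B²)=0.4845;  θ2 = -1.0641+2.4605 ≈ 1.3965
rotate P by −φ3: (0.1027, 0.1083, -0.4236)
  A=-0.0127, B=-0.4236, C=(l²−L²−A²−y'²−z²)/(2L)=-0.1905
  √(A²+B²)=0.4238;  θ3 = -1.6008+2.0370 ≈ 0.4362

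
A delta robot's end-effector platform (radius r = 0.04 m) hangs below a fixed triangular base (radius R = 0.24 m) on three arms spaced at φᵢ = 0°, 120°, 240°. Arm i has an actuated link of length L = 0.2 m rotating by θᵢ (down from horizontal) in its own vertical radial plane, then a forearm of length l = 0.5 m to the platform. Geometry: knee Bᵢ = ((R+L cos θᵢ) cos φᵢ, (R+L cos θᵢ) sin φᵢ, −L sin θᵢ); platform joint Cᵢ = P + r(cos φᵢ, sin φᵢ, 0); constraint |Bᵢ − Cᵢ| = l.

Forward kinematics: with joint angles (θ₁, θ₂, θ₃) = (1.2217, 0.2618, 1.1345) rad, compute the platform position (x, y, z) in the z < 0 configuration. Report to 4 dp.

(-0.0986, 0.1378, -0.4982)

arm 1 at φ=0.0°: (R−r)+L cos θ1 = 0.2684;  O1 = (0.2684, 0.0000, -0.1879)
φ2=120.0°: virtual centre (-0.1966, 0.3405, -0.0518), radius l
φ3=240.0°: virtual centre (-0.1423, -0.2464, -0.1813), radius l
subtract pairs → two planes through P
linear system: -0.9300x+0.6810y = 0.0499−0.2723z; -0.8213x+-0.4928y = 0.0064−0.0133z
Cramer: x(z) = -0.0285+0.1408z;  y(z) = 0.0344-0.2076z
into |P−O₁|² = l²: 1.0629z² + 0.2780z + -0.1254 = 0;  Δ = 0.6102;  z = -0.4982 or 0.2367 → z<0 root = -0.4982
x = -0.0986, y = 0.1378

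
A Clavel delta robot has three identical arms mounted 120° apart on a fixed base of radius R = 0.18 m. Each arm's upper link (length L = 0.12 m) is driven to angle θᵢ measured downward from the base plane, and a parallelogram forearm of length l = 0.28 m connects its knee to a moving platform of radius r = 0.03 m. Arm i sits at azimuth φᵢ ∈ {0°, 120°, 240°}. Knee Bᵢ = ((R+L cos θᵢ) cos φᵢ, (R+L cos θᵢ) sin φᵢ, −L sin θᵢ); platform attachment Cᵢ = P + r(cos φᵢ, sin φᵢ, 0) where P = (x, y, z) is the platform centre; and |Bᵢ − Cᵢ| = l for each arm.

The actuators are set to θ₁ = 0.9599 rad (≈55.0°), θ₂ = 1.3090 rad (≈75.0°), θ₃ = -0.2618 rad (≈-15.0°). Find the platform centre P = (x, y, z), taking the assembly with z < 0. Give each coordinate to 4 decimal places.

(-0.0233, -0.1037, -0.1933)

centre 1 = (0.2188·cos0.0°, 0.2188·sin0.0°, -0.0983) = (0.2188, 0.0000, -0.0983)
centre 2 = (0.1811·cos120.0°, 0.1811·sin120.0°, -0.1159) = (-0.0905, 0.1568, -0.1159)
centre 3 = (0.2659·cos240.0°, 0.2659·sin240.0°, 0.0311) = (-0.1330, -0.2303, 0.0311)
subtract pairs → two planes through P
plane₁₂: -0.6187x+0.3136y+-0.0352z = -0.0113
Cramer: x(z) = 0.0016+0.1284z;  y(z) = -0.0331+0.3656z
into |P−centre ₁|² = l²: 1.1502z² + 0.1166z + -0.0204 = 0;  Δ = 0.1076;  z = -0.1933 or 0.0919 → z<0 root = -0.1933
x = -0.0233, y = -0.1037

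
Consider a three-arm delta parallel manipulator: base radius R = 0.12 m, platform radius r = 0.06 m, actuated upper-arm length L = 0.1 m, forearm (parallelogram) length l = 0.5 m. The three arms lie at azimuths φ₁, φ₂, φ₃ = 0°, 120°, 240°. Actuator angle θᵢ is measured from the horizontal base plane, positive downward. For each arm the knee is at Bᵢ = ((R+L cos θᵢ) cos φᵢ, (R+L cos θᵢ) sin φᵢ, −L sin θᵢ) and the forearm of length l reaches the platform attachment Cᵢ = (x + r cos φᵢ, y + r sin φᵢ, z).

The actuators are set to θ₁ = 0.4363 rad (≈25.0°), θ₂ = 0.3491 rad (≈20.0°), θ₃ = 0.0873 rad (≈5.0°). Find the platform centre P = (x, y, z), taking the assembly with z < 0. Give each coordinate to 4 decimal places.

centre 1 = (0.1506·cos0.0°, 0.1506·sin0.0°, -0.0423) = (0.1506, 0.0000, -0.0423)
φ2=120.0°: virtual centre (-0.0770, 0.1333, -0.0342), radius l
arm 3 at φ=240.0°: e+L cos θ3 = 0.1596;  centre 3 = (-0.0798, -0.1382, -0.0087)
eliminate P² terms by subtracting sphere 1 from 2 and 3
linear system: -0.4552x+0.2667y = 0.0004−0.0161z; -0.4609x+-0.2765y = 0.0011−0.0671z
Cramer: x(z) = -0.0016+0.0898z;  y(z) = -0.0012+0.0929z
sphere 1 gives Az²+Bz+C=0 with A=1.0167, B=0.0569, C=-0.2250;  B²−4AC=0.9184;  roots -0.4993, 0.4433;  negative root z = -0.4993
x = -0.0464, y = -0.0476

(-0.0464, -0.0476, -0.4993)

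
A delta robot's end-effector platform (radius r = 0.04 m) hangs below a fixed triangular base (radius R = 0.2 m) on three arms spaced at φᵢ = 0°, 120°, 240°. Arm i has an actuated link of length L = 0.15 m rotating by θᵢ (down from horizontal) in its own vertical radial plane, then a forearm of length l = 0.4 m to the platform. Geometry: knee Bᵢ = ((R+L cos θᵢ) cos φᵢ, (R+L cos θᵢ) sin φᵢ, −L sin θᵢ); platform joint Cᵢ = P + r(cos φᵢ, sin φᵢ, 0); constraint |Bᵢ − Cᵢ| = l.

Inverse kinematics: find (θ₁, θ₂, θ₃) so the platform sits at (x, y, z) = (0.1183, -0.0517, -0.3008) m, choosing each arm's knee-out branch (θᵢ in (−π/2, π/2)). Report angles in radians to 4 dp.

rotate P by −φ1: (0.1183, -0.0517, -0.3008)
  e−x'=0.0417;  (l²−L²−(e−x')²−y'²−z²)/2L = 0.1420
  θ1 = atan2(B,A) + arccos(C/0.3037) = -0.3489
rotate P by −φ2: (-0.1039, -0.0766, -0.3008)
  e−x'=0.2639;  (l²−L²−(e−x')²−y'²−z²)/2L = -0.0950
  γ=atan2(-0.3008,0.2639)=-0.8506;  ψ=arccos(-0.2374)=1.8105;  θ2=γ+ψ≈0.9599
φ3=240.0° → target in arm frame (-0.0144, 0.1283)
  A cos θ + B sin θ = C:  0.1744·cos θ + -0.3008·sin θ = 0.0005
  √(A²+B²)=0.3477;  θ3 = -1.0454+1.5693 ≈ 0.5239

θ₁ = -0.3489, θ₂ = 0.9599, θ₃ = 0.5239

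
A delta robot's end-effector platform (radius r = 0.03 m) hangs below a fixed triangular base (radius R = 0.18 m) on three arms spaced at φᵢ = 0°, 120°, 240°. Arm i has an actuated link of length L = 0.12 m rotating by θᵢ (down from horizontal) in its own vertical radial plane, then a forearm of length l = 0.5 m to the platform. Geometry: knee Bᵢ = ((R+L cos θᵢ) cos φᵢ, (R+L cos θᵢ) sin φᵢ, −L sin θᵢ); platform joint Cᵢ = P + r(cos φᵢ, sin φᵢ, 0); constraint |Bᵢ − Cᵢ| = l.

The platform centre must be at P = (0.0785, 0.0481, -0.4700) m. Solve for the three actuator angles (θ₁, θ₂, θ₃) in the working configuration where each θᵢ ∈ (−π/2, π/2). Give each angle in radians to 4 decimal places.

θ₁ = 0.0872, θ₂ = 0.4362, θ₃ = 0.7852

φ1=0.0° → target in arm frame (0.0785, 0.0481)
  e−x'=0.0715;  (l²−L²−(e−x')²−y'²−z²)/2L = 0.0303
  θ1 = atan2(B,A) + arccos(C/0.4754) = 0.0872
φ2=120.0° → target in arm frame (0.0024, -0.0920)
  e−x'=0.1476;  (l²−L²−(e−x')²−y'²−z²)/2L = -0.0648
  θ2 = atan2(B,A) + arccos(C/0.4926) = 0.4362
φ3=240.0° → target in arm frame (-0.0809, 0.0439)
  A cos θ + B sin θ = C:  0.2309·cos θ + -0.4700·sin θ = -0.1689
  √(A²+B²)=0.5237;  θ3 = -1.1141+1.8993 ≈ 0.7852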